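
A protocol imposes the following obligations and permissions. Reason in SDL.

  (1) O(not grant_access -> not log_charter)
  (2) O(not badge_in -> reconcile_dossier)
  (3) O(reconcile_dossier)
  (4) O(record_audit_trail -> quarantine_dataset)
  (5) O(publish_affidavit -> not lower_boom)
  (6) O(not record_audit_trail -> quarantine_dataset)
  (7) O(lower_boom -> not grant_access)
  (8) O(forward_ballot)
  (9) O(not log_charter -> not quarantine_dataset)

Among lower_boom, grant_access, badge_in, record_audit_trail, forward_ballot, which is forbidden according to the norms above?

By case analysis on record_audit_trail: premise 4 gives O(record_audit_trail -> quarantine_dataset) and premise 6 gives O(not record_audit_trail -> quarantine_dataset), so O(quarantine_dataset) either way.
Premise 9, O(not log_charter -> not quarantine_dataset), contraposes to O(quarantine_dataset -> log_charter); with O(quarantine_dataset) we get O(log_charter).
The contrapositive of premise 1 (O(not grant_access -> not log_charter)) is O(log_charter -> grant_access), and O(log_charter) is already established, so O(grant_access).
Premise 7 is O(lower_boom -> not grant_access); contrapositively O(grant_access -> not lower_boom). Since O(grant_access) holds, K gives O(not lower_boom).
So O(not lower_boom) holds, i.e. lower_boom is forbidden. None of the other listed options is forbidden under the premises.

lower_boom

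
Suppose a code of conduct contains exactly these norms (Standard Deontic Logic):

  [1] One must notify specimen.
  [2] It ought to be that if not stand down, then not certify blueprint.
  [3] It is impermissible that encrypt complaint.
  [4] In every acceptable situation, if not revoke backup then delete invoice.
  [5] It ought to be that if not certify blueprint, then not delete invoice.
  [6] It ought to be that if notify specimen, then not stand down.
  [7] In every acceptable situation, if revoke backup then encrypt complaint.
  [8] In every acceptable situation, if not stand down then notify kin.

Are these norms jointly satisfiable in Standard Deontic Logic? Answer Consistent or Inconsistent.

Premise 3 is F(encrypt_complaint), i.e. O(¬encrypt_complaint).
Premise 7, O(revoke_backup → encrypt_complaint), contraposes to O(¬encrypt_complaint → ¬revoke_backup); with O(¬encrypt_complaint) we get O(¬revoke_backup).
From O(¬revoke_backup) and premise 4, O(¬revoke_backup → delete_invoice), we obtain O(delete_invoice).
Premise 5 is O(¬certify_blueprint → ¬delete_invoice); contrapositively O(delete_invoice → certify_blueprint). Since O(delete_invoice) holds, K gives O(certify_blueprint).
Premise 2, O(¬stand_down → ¬certify_blueprint), contraposes to O(certify_blueprint → stand_down); with O(certify_blueprint) we get O(stand_down).
Premise 6 is O(notify_specimen → ¬stand_down); contrapositively O(stand_down → ¬notify_specimen). Since O(stand_down) holds, K gives O(¬notify_specimen).
But premise 1 directly asserts O(notify_specimen).
We now have both O(¬notify_specimen) and O(notify_specimen) — notify_specimen is simultaneously obligatory and forbidden, violating the D-axiom.

Inconsistent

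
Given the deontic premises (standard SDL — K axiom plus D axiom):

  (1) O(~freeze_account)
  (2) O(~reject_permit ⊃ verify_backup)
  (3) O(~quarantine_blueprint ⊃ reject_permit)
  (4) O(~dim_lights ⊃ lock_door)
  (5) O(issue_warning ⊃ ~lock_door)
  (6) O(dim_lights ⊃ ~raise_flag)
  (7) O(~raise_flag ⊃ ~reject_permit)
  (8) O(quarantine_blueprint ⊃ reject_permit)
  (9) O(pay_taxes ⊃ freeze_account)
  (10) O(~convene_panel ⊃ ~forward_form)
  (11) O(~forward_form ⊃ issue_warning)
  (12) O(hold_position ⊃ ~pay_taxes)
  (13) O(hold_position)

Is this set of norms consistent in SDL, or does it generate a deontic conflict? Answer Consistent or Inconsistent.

Premise 9 is O(pay_taxes ⊃ freeze_account), but O(pay_taxes) is not derivable from the premises, so it does not yield O(freeze_account).
So O(freeze_account) is not derivable, and the apparent clash with O(~freeze_account) does not arise.
A world satisfying every obligation exists (e.g. convene_panel=true, dim_lights=false, forward_form=true, freeze_account=false, hold_position=true, issue_warning=false, lock_door=true, pay_taxes=false, quarantine_blueprint=false, raise_flag=true, reject_permit=true, verify_backup=false); no atom is both obligatory and forbidden, so the set is consistent.

Consistent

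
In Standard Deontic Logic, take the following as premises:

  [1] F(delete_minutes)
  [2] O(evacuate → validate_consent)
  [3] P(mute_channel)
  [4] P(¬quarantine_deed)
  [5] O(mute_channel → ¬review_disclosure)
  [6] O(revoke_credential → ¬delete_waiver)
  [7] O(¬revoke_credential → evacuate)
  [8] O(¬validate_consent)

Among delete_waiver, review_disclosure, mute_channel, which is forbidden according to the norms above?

delete_waiver

Premise 8 states O(¬validate_consent) outright.
The contrapositive of premise 2 (O(evacuate → validate_consent)) is O(¬validate_consent → ¬evacuate), and O(¬validate_consent) is already established, so O(¬evacuate).
Premise 7 is O(¬revoke_credential → evacuate); contrapositively O(¬evacuate → revoke_credential). Since O(¬evacuate) holds, K gives O(revoke_credential).
Premise 6 is O(revoke_credential → ¬delete_waiver); since O(revoke_credential), deontic closure gives O(¬delete_waiver).
So O(¬delete_waiver) holds, i.e. delete_waiver is forbidden. None of the other listed options is forbidden under the premises.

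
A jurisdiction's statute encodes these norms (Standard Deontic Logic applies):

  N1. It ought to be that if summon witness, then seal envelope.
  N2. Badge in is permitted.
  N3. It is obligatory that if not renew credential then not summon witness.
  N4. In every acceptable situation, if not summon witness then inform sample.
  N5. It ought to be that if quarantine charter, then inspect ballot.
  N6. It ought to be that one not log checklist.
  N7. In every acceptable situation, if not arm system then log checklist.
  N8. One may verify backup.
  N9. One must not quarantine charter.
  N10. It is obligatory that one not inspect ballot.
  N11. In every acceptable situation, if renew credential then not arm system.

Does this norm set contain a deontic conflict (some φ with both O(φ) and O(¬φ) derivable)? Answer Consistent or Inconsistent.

Premise 5 is O(quarantine_charter → inspect_ballot), but O(quarantine_charter) is not derivable from the premises, so it does not yield O(inspect_ballot).
So O(inspect_ballot) is not derivable, and the apparent clash with O(¬inspect_ballot) does not arise.
A world satisfying every obligation exists (e.g. arm_system=true, badge_in=false, inform_sample=true, inspect_ballot=false, log_checklist=false, quarantine_charter=false, renew_credential=false, seal_envelope=false, summon_witness=false, verify_backup=false); no atom is both obligatory and forbidden, so the set is consistent.

Consistent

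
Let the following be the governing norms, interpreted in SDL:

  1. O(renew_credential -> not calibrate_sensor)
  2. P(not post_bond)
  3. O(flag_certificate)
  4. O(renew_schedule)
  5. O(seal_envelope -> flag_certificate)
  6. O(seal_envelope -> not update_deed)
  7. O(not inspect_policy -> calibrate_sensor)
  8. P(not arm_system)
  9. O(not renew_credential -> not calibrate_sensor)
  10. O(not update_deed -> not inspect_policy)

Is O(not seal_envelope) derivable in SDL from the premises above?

Yes

By case analysis on not renew_credential: premise 9 gives O(not renew_credential -> not calibrate_sensor) and premise 1 gives O(renew_credential -> not calibrate_sensor), so O(not calibrate_sensor) either way.
Premise 7 is O(not inspect_policy -> calibrate_sensor); contrapositively O(not calibrate_sensor -> inspect_policy). Since O(not calibrate_sensor) holds, K gives O(inspect_policy).
Premise 10 is O(not update_deed -> not inspect_policy); contrapositively O(inspect_policy -> update_deed). Since O(inspect_policy) holds, K gives O(update_deed).
Premise 6, O(seal_envelope -> not update_deed), contraposes to O(update_deed -> not seal_envelope); with O(update_deed) we get O(not seal_envelope).
Premises 2, 3, 4, 5, 8 do not contribute to this derivation.
So O(not seal_envelope) follows.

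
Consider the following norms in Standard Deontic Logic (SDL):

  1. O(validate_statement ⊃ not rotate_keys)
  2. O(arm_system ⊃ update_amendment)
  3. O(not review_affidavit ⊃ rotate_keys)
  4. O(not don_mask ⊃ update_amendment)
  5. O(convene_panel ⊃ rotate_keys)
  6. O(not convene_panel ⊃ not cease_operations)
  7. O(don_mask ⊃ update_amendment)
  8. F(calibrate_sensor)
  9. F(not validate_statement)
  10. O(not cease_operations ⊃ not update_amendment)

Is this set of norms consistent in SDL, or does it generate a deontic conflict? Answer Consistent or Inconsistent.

Premises 4 and 7 cover both cases: O(not don_mask ⊃ update_amendment) and O(don_mask ⊃ update_amendment). Since not don_mask ∨ don_mask is a tautology, O(update_amendment) follows.
Premise 10 is O(not cease_operations ⊃ not update_amendment); contrapositively O(update_amendment ⊃ cease_operations). Since O(update_amendment) holds, K gives O(cease_operations).
Premise 6 is O(not convene_panel ⊃ not cease_operations); contrapositively O(cease_operations ⊃ convene_panel). Since O(cease_operations) holds, K gives O(convene_panel).
Applying K to premise 5 (O(convene_panel ⊃ rotate_keys)) and O(convene_panel) yields O(rotate_keys).
Premise 1, O(validate_statement ⊃ not rotate_keys), contraposes to O(rotate_keys ⊃ not validate_statement); with O(rotate_keys) we get O(not validate_statement).
Yet premise 9 is F(not validate_statement), i.e. O(validate_statement).
We now have both O(not validate_statement) and O(validate_statement) — validate_statement is simultaneously obligatory and forbidden, violating the D-axiom.

Inconsistent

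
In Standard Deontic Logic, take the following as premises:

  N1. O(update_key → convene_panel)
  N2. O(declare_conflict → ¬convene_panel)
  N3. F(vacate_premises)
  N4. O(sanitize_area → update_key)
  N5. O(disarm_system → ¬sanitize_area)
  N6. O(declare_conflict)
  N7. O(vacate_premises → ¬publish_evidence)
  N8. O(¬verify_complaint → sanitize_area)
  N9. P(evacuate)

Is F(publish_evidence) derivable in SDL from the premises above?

No

Premise 7 is O(vacate_premises → ¬publish_evidence), but O(vacate_premises) is not derivable from the premises, so it does not yield O(¬publish_evidence).
No other premise forces O(¬publish_evidence). An ideal world satisfying every premise can still have publish_evidence true, so F(publish_evidence) is not derivable.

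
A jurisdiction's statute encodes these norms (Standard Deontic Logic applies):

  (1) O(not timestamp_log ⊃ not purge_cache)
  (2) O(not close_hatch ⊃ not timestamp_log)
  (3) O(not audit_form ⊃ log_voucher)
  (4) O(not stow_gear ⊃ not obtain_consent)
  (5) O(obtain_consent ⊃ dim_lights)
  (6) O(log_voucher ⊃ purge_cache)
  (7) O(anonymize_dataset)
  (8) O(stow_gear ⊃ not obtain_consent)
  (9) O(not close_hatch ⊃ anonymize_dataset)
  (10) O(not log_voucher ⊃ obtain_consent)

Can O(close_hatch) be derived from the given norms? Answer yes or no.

By case analysis on not stow_gear: premise 4 gives O(not stow_gear ⊃ not obtain_consent) and premise 8 gives O(stow_gear ⊃ not obtain_consent), so O(not obtain_consent) either way.
Premise 10, O(not log_voucher ⊃ obtain_consent), contraposes to O(not obtain_consent ⊃ log_voucher); with O(not obtain_consent) we get O(log_voucher).
From O(log_voucher) and premise 6, O(log_voucher ⊃ purge_cache), we obtain O(purge_cache).
Premise 1, O(not timestamp_log ⊃ not purge_cache), contraposes to O(purge_cache ⊃ timestamp_log); with O(purge_cache) we get O(timestamp_log).
The contrapositive of premise 2 (O(not close_hatch ⊃ not timestamp_log)) is O(timestamp_log ⊃ close_hatch), and O(timestamp_log) is already established, so O(close_hatch).
Premises 3, 5, 7, 9 do not contribute to this derivation.
So O(close_hatch) follows.

Yes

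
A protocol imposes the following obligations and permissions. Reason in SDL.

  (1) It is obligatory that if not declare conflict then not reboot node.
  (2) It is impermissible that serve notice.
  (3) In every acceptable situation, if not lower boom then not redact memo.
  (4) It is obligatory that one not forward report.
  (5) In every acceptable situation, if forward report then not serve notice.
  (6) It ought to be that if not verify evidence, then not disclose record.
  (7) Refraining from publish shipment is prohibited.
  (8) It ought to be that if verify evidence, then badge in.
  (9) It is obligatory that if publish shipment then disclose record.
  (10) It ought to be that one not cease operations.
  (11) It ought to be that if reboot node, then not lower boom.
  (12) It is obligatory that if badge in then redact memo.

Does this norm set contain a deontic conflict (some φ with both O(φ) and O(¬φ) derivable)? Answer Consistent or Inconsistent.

Consistent

Premise 5 is O(forward_report → ¬serve_notice); even if O(¬serve_notice) held, inferring O(forward_report) would be affirming the consequent — invalid.
So O(forward_report) is not derivable, and the apparent clash with O(¬forward_report) does not arise.
A world satisfying every obligation exists (e.g. badge_in=true, cease_operations=false, declare_conflict=false, disclose_record=true, forward_report=false, lower_boom=true, publish_shipment=true, reboot_node=false, redact_memo=true, serve_notice=false, verify_evidence=true); no atom is both obligatory and forbidden, so the set is consistent.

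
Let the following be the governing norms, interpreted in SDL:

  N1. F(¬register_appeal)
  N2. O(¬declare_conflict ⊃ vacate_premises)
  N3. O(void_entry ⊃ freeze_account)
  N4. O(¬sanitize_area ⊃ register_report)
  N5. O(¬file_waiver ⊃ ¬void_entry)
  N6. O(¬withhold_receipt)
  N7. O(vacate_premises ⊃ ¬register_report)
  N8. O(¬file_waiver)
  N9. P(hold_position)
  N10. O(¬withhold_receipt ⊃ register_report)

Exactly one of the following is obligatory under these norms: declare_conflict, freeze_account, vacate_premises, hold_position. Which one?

Premise 6 states O(¬withhold_receipt) outright.
Applying K to premise 10 (O(¬withhold_receipt ⊃ register_report)) and O(¬withhold_receipt) yields O(register_report).
The contrapositive of premise 7 (O(vacate_premises ⊃ ¬register_report)) is O(register_report ⊃ ¬vacate_premises), and O(register_report) is already established, so O(¬vacate_premises).
Premise 2, O(¬declare_conflict ⊃ vacate_premises), contraposes to O(¬vacate_premises ⊃ declare_conflict); with O(¬vacate_premises) we get O(declare_conflict).
So O(declare_conflict) holds — declare_conflict is obligatory. None of the other listed options is made obligatory by any chain of premises.

declare_conflict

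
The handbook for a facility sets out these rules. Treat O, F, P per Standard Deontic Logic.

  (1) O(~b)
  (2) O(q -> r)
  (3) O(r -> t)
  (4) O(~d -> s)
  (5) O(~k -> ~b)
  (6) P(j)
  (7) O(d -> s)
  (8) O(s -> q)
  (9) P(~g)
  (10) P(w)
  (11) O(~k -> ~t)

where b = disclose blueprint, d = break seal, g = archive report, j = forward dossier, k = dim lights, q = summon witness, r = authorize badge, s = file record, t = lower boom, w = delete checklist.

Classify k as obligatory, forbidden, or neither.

Premises 4 and 7 are O(~d -> s) and O(d -> s); every ideal world satisfies ~d or d, so in either case s holds — hence O(s).
From O(s) and premise 8, O(s -> q), we obtain O(q).
Applying K to premise 2 (O(q -> r)) and O(q) yields O(r).
With premise 3, O(r -> t), the K-axiom yields O(t).
The contrapositive of premise 11 (O(~k -> ~t)) is O(t -> k), and O(t) is already established, so O(k).
Premises 1, 5, 6, 9, 10 do not contribute to this derivation.
Hence k is obligatory.

Obligatory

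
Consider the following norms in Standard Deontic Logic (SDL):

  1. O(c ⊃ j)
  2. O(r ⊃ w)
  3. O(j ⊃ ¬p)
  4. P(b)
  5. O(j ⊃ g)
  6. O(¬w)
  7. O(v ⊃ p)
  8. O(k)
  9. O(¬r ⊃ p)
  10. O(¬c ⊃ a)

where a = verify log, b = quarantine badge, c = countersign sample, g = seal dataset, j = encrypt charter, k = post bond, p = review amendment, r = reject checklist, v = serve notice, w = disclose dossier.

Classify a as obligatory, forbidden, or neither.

Obligatory

Premise 6 states O(¬w) outright.
Premise 2 is O(r ⊃ w); contrapositively O(¬w ⊃ ¬r). Since O(¬w) holds, K gives O(¬r).
Premise 9 is O(¬r ⊃ p); since O(¬r), deontic closure gives O(p).
Premise 3 is O(j ⊃ ¬p); contrapositively O(p ⊃ ¬j). Since O(p) holds, K gives O(¬j).
Premise 1 is O(c ⊃ j); contrapositively O(¬j ⊃ ¬c). Since O(¬j) holds, K gives O(¬c).
From O(¬c) and premise 10, O(¬c ⊃ a), we obtain O(a).
Premises 4, 5, 7, 8 do not contribute to this derivation.
Hence a is obligatory.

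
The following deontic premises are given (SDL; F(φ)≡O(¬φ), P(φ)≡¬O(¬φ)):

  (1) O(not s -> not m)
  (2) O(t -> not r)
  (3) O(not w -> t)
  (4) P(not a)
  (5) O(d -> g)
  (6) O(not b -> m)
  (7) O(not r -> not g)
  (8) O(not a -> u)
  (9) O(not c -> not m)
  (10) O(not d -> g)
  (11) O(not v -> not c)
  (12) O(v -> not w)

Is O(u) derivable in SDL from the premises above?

Premise 8 is O(not a -> u), but O(not a) is not derivable from the premises (the permission P(not a) asserts only not O(a), not O(not a)), so it does not yield O(u).
No other premise forces O(u). An ideal world satisfying every premise can still have u false, so O(u) is not derivable.

No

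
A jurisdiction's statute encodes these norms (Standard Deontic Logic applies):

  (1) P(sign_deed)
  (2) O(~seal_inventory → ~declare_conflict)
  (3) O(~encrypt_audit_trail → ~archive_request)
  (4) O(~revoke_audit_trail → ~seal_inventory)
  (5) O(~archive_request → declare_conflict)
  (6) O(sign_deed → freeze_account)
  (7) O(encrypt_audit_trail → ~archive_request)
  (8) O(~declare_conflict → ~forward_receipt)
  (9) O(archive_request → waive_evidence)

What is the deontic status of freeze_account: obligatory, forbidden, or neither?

Premise 6 is O(sign_deed → freeze_account), but O(sign_deed) is not derivable from the premises (the permission P(sign_deed) asserts only ~O(~sign_deed), not O(sign_deed)), so it does not yield O(freeze_account).
No premise or chain of K-axiom applications forces O(freeze_account), and none forces O(~freeze_account). So freeze_account is neither obligatory nor forbidden under these norms.

Neither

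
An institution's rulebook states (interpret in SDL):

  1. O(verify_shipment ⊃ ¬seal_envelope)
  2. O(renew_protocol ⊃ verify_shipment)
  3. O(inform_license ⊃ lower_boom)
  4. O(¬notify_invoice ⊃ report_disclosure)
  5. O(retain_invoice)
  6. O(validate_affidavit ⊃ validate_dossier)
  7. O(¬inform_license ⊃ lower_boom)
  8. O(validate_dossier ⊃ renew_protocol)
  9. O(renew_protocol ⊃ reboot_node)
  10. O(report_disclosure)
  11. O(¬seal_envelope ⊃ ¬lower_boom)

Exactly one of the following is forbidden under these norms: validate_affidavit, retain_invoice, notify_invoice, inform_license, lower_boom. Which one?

Premises 3 and 7 are O(inform_license ⊃ lower_boom) and O(¬inform_license ⊃ lower_boom); every ideal world satisfies inform_license or ¬inform_license, so in either case lower_boom holds — hence O(lower_boom).
Premise 11 is O(¬seal_envelope ⊃ ¬lower_boom); contrapositively O(lower_boom ⊃ seal_envelope). Since O(lower_boom) holds, K gives O(seal_envelope).
The contrapositive of premise 1 (O(verify_shipment ⊃ ¬seal_envelope)) is O(seal_envelope ⊃ ¬verify_shipment), and O(seal_envelope) is already established, so O(¬verify_shipment).
Premise 2, O(renew_protocol ⊃ verify_shipment), contraposes to O(¬verify_shipment ⊃ ¬renew_protocol); with O(¬verify_shipment) we get O(¬renew_protocol).
Premise 8 is O(validate_dossier ⊃ renew_protocol); contrapositively O(¬renew_protocol ⊃ ¬validate_dossier). Since O(¬renew_protocol) holds, K gives O(¬validate_dossier).
Premise 6, O(validate_affidavit ⊃ validate_dossier), contraposes to O(¬validate_dossier ⊃ ¬validate_affidavit); with O(¬validate_dossier) we get O(¬validate_affidavit).
So O(¬validate_affidavit) holds, i.e. validate_affidavit is forbidden. None of the other listed options is forbidden under the premises.

validate_affidavit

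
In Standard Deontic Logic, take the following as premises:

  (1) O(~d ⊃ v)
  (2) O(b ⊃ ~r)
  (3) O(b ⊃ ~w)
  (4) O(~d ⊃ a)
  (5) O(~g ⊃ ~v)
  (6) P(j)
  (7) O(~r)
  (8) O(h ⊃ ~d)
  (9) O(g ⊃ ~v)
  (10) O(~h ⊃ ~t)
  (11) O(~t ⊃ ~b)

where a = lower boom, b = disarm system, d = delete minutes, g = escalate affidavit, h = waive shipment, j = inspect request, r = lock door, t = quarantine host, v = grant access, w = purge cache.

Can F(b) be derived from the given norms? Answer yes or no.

Premises 9 and 5 cover both cases: O(g ⊃ ~v) and O(~g ⊃ ~v). Since g ∨ ~g is a tautology, O(~v) follows.
Premise 1, O(~d ⊃ v), contraposes to O(~v ⊃ d); with O(~v) we get O(d).
Premise 8, O(h ⊃ ~d), contraposes to O(d ⊃ ~h); with O(d) we get O(~h).
With premise 10, O(~h ⊃ ~t), the K-axiom yields O(~t).
With premise 11, O(~t ⊃ ~b), the K-axiom yields O(~b).
Premises 2, 3, 4, 6, 7 do not contribute to this derivation.
So O(~b) holds, i.e. F(b). The claim follows.

Yes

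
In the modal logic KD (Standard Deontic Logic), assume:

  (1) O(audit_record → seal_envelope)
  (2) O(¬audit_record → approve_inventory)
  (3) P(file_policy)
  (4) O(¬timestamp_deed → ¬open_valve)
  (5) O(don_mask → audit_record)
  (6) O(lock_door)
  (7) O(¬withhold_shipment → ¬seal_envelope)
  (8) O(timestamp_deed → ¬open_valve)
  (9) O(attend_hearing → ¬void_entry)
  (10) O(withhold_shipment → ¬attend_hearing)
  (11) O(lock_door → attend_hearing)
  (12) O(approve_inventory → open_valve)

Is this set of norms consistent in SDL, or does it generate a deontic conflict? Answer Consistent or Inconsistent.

Premises 4 and 8 are O(¬timestamp_deed → ¬open_valve) and O(timestamp_deed → ¬open_valve); every ideal world satisfies ¬timestamp_deed or timestamp_deed, so in either case ¬open_valve holds — hence O(¬open_valve).
Premise 12 is O(approve_inventory → open_valve); contrapositively O(¬open_valve → ¬approve_inventory). Since O(¬open_valve) holds, K gives O(¬approve_inventory).
Premise 2 is O(¬audit_record → approve_inventory); contrapositively O(¬approve_inventory → audit_record). Since O(¬approve_inventory) holds, K gives O(audit_record).
From O(audit_record) and premise 1, O(audit_record → seal_envelope), we obtain O(seal_envelope).
Premise 7 is O(¬withhold_shipment → ¬seal_envelope); contrapositively O(seal_envelope → withhold_shipment). Since O(seal_envelope) holds, K gives O(withhold_shipment).
Premise 10 is O(withhold_shipment → ¬attend_hearing); since O(withhold_shipment), deontic closure gives O(¬attend_hearing).
The contrapositive of premise 11 (O(lock_door → attend_hearing)) is O(¬attend_hearing → ¬lock_door), and O(¬attend_hearing) is already established, so O(¬lock_door).
However, premise 6 gives O(lock_door).
We now have both O(¬lock_door) and O(lock_door) — lock_door is simultaneously obligatory and forbidden, violating the D-axiom.

Inconsistent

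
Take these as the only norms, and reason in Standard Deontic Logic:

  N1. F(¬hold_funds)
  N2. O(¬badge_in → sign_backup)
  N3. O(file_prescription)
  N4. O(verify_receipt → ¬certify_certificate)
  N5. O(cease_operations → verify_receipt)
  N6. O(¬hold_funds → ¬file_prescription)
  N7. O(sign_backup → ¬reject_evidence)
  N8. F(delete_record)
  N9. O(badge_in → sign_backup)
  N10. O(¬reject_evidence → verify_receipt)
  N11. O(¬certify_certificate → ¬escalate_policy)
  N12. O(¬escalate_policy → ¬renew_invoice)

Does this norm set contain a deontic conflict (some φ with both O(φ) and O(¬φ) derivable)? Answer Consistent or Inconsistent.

Consistent

Premise 6 is O(¬hold_funds → ¬file_prescription), but O(¬hold_funds) is not derivable from the premises, so it does not yield O(¬file_prescription).
So O(¬file_prescription) is not derivable, and the apparent clash with O(file_prescription) does not arise.
A world satisfying every obligation exists (e.g. badge_in=false, cease_operations=false, certify_certificate=false, delete_record=false, escalate_policy=false, file_prescription=true, hold_funds=true, reject_evidence=false, renew_invoice=false, sign_backup=true, verify_receipt=true); no atom is both obligatory and forbidden, so the set is consistent.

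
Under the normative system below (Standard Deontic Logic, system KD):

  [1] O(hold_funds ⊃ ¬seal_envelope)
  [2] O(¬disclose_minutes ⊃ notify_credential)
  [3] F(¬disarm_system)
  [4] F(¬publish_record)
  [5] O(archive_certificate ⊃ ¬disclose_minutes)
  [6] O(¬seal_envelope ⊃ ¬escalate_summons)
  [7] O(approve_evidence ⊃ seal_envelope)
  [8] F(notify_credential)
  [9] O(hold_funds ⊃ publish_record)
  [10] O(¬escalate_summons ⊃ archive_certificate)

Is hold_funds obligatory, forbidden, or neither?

Forbidden

Premise 8, F(notify_credential), is equivalent to O(¬notify_credential).
Premise 2, O(¬disclose_minutes ⊃ notify_credential), contraposes to O(¬notify_credential ⊃ disclose_minutes); with O(¬notify_credential) we get O(disclose_minutes).
The contrapositive of premise 5 (O(archive_certificate ⊃ ¬disclose_minutes)) is O(disclose_minutes ⊃ ¬archive_certificate), and O(disclose_minutes) is already established, so O(¬archive_certificate).
Premise 10, O(¬escalate_summons ⊃ archive_certificate), contraposes to O(¬archive_certificate ⊃ escalate_summons); with O(¬archive_certificate) we get O(escalate_summons).
The contrapositive of premise 6 (O(¬seal_envelope ⊃ ¬escalate_summons)) is O(escalate_summons ⊃ seal_envelope), and O(escalate_summons) is already established, so O(seal_envelope).
Premise 1, O(hold_funds ⊃ ¬seal_envelope), contraposes to O(seal_envelope ⊃ ¬hold_funds); with O(seal_envelope) we get O(¬hold_funds).
Premises 3, 4, 7, 9 do not contribute to this derivation.
Thus O(¬hold_funds), which is F(hold_funds): hold_funds is forbidden.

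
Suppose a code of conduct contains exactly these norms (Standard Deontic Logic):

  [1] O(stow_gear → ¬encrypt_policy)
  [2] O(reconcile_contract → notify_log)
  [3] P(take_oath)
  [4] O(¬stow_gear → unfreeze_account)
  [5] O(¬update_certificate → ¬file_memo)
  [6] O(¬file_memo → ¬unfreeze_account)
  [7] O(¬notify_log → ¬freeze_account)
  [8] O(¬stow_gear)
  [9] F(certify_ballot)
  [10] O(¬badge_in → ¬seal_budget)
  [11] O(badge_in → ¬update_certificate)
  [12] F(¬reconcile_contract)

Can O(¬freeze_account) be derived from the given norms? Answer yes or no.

No

Premise 7 is O(¬notify_log → ¬freeze_account), but O(¬notify_log) is not derivable from the premises, so it does not yield O(¬freeze_account).
No other premise forces O(¬freeze_account). An ideal world satisfying every premise can still have ¬freeze_account false, so O(¬freeze_account) is not derivable.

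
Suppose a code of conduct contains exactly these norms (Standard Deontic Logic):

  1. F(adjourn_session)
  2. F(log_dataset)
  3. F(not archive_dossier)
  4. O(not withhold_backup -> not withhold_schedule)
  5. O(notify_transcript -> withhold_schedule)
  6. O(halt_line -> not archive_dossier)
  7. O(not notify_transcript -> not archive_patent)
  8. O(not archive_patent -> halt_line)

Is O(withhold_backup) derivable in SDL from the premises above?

Premise 3 is F(not archive_dossier), i.e. O(archive_dossier).
Premise 6 is O(halt_line -> not archive_dossier); contrapositively O(archive_dossier -> not halt_line). Since O(archive_dossier) holds, K gives O(not halt_line).
Premise 8, O(not archive_patent -> halt_line), contraposes to O(not halt_line -> archive_patent); with O(not halt_line) we get O(archive_patent).
Premise 7, O(not notify_transcript -> not archive_patent), contraposes to O(archive_patent -> notify_transcript); with O(archive_patent) we get O(notify_transcript).
With premise 5, O(notify_transcript -> withhold_schedule), the K-axiom yields O(withhold_schedule).
The contrapositive of premise 4 (O(not withhold_backup -> not withhold_schedule)) is O(withhold_schedule -> withhold_backup), and O(withhold_schedule) is already established, so O(withhold_backup).
Premises 1, 2 do not contribute to this derivation.
So O(withhold_backup) follows.

Yes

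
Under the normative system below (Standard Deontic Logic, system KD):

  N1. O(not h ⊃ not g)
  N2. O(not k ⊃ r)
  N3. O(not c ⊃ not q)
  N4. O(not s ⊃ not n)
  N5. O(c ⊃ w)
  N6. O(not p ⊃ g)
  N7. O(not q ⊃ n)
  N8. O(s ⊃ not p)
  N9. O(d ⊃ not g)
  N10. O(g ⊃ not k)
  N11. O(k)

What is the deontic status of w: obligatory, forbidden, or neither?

Premise 11 gives O(k).
The contrapositive of premise 10 (O(g ⊃ not k)) is O(k ⊃ not g), and O(k) is already established, so O(not g).
Premise 6, O(not p ⊃ g), contraposes to O(not g ⊃ p); with O(not g) we get O(p).
The contrapositive of premise 8 (O(s ⊃ not p)) is O(p ⊃ not s), and O(p) is already established, so O(not s).
With premise 4, O(not s ⊃ not n), the K-axiom yields O(not n).
The contrapositive of premise 7 (O(not q ⊃ n)) is O(not n ⊃ q), and O(not n) is already established, so O(q).
The contrapositive of premise 3 (O(not c ⊃ not q)) is O(q ⊃ c), and O(q) is already established, so O(c).
Applying K to premise 5 (O(c ⊃ w)) and O(c) yields O(w).
Premises 1, 2, 9 do not contribute to this derivation.
Hence w is obligatory.

Obligatory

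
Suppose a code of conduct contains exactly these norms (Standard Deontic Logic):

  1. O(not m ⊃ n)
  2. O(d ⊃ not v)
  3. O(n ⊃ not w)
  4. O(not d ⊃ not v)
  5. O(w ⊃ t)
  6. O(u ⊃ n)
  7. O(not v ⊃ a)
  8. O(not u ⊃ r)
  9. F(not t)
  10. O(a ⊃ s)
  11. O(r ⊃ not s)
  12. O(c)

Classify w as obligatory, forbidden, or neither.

Forbidden

By case analysis on d: premise 2 gives O(d ⊃ not v) and premise 4 gives O(not d ⊃ not v), so O(not v) either way.
With premise 7, O(not v ⊃ a), the K-axiom yields O(a).
Premise 10 is O(a ⊃ s); since O(a), deontic closure gives O(s).
The contrapositive of premise 11 (O(r ⊃ not s)) is O(s ⊃ not r), and O(s) is already established, so O(not r).
The contrapositive of premise 8 (O(not u ⊃ r)) is O(not r ⊃ u), and O(not r) is already established, so O(u).
Applying K to premise 6 (O(u ⊃ n)) and O(u) yields O(n).
Applying K to premise 3 (O(n ⊃ not w)) and O(n) yields O(not w).
Premises 1, 5, 9, 12 do not contribute to this derivation.
Thus O(not w), which is F(w): w is forbidden.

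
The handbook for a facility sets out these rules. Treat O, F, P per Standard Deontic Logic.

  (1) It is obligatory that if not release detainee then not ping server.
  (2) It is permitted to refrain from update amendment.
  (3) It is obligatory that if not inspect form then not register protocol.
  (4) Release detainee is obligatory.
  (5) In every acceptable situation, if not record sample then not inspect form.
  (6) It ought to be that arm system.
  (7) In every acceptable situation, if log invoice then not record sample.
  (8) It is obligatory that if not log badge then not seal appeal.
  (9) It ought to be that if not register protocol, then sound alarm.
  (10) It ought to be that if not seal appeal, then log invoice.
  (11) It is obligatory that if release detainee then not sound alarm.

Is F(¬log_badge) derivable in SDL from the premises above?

Yes

Premise 4 gives O(release_detainee).
Applying K to premise 11 (O(release_detainee → ¬sound_alarm)) and O(release_detainee) yields O(¬sound_alarm).
The contrapositive of premise 9 (O(¬register_protocol → sound_alarm)) is O(¬sound_alarm → register_protocol), and O(¬sound_alarm) is already established, so O(register_protocol).
The contrapositive of premise 3 (O(¬inspect_form → ¬register_protocol)) is O(register_protocol → inspect_form), and O(register_protocol) is already established, so O(inspect_form).
The contrapositive of premise 5 (O(¬record_sample → ¬inspect_form)) is O(inspect_form → record_sample), and O(inspect_form) is already established, so O(record_sample).
Premise 7 is O(log_invoice → ¬record_sample); contrapositively O(record_sample → ¬log_invoice). Since O(record_sample) holds, K gives O(¬log_invoice).
Premise 10 is O(¬seal_appeal → log_invoice); contrapositively O(¬log_invoice → seal_appeal). Since O(¬log_invoice) holds, K gives O(seal_appeal).
Premise 8, O(¬log_badge → ¬seal_appeal), contraposes to O(seal_appeal → log_badge); with O(seal_appeal) we get O(log_badge).
Premises 1, 2, 6 do not contribute to this derivation.
So O(log_badge) holds, i.e. F(¬log_badge). The claim follows.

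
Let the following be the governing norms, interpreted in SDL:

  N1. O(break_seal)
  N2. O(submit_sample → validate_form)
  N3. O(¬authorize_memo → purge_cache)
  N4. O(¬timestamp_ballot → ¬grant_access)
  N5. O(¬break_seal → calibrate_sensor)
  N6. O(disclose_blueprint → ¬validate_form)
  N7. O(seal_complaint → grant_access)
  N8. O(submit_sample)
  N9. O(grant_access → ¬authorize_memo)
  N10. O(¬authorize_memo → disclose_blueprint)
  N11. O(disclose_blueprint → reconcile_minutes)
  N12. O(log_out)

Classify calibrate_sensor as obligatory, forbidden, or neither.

Premise 5 is O(¬break_seal → calibrate_sensor), but O(¬break_seal) is not derivable from the premises, so it does not yield O(calibrate_sensor).
No premise or chain of K-axiom applications forces O(calibrate_sensor), and none forces O(¬calibrate_sensor). So calibrate_sensor is neither obligatory nor forbidden under these norms.

Neither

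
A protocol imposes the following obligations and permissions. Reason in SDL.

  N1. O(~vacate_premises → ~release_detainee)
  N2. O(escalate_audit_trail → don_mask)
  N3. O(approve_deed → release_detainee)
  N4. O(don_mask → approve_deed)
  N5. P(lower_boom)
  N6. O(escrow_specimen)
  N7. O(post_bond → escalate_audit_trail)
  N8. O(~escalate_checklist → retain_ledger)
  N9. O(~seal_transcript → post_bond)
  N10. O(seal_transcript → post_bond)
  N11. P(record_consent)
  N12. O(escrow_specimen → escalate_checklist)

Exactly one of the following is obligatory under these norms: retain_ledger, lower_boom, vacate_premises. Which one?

vacate_premises

By case analysis on seal_transcript: premise 10 gives O(seal_transcript → post_bond) and premise 9 gives O(~seal_transcript → post_bond), so O(post_bond) either way.
With premise 7, O(post_bond → escalate_audit_trail), the K-axiom yields O(escalate_audit_trail).
From O(escalate_audit_trail) and premise 2, O(escalate_audit_trail → don_mask), we obtain O(don_mask).
With premise 4, O(don_mask → approve_deed), the K-axiom yields O(approve_deed).
Premise 3 is O(approve_deed → release_detainee); since O(approve_deed), deontic closure gives O(release_detainee).
Premise 1, O(~vacate_premises → ~release_detainee), contraposes to O(release_detainee → vacate_premises); with O(release_detainee) we get O(vacate_premises).
So O(vacate_premises) holds — vacate_premises is obligatory. None of the other listed options is made obligatory by any chain of premises.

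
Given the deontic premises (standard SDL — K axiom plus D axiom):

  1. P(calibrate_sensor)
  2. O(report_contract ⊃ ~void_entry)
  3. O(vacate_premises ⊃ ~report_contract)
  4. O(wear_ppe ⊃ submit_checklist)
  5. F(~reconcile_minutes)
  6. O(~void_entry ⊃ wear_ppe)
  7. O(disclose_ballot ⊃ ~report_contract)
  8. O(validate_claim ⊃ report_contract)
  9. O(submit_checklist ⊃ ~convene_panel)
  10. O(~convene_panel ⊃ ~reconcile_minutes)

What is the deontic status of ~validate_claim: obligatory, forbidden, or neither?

Premise 5 is F(~reconcile_minutes), i.e. O(reconcile_minutes).
Premise 10 is O(~convene_panel ⊃ ~reconcile_minutes); contrapositively O(reconcile_minutes ⊃ convene_panel). Since O(reconcile_minutes) holds, K gives O(convene_panel).
Premise 9, O(submit_checklist ⊃ ~convene_panel), contraposes to O(convene_panel ⊃ ~submit_checklist); with O(convene_panel) we get O(~submit_checklist).
Premise 4, O(wear_ppe ⊃ submit_checklist), contraposes to O(~submit_checklist ⊃ ~wear_ppe); with O(~submit_checklist) we get O(~wear_ppe).
Premise 6 is O(~void_entry ⊃ wear_ppe); contrapositively O(~wear_ppe ⊃ void_entry). Since O(~wear_ppe) holds, K gives O(void_entry).
The contrapositive of premise 2 (O(report_contract ⊃ ~void_entry)) is O(void_entry ⊃ ~report_contract), and O(void_entry) is already established, so O(~report_contract).
Premise 8 is O(validate_claim ⊃ report_contract); contrapositively O(~report_contract ⊃ ~validate_claim). Since O(~report_contract) holds, K gives O(~validate_claim).
Premises 1, 3, 7 do not contribute to this derivation.
Hence ~validate_claim is obligatory.

Obligatory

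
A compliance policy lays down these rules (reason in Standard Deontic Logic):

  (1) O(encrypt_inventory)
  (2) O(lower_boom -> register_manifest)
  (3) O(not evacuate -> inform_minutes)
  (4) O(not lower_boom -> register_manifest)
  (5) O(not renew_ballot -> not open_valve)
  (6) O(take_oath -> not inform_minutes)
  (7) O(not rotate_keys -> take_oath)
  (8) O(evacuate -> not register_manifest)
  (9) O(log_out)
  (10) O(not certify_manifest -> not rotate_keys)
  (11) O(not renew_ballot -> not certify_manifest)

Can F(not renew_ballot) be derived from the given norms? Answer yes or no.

Yes

By case analysis on lower_boom: premise 2 gives O(lower_boom -> register_manifest) and premise 4 gives O(not lower_boom -> register_manifest), so O(register_manifest) either way.
The contrapositive of premise 8 (O(evacuate -> not register_manifest)) is O(register_manifest -> not evacuate), and O(register_manifest) is already established, so O(not evacuate).
With premise 3, O(not evacuate -> inform_minutes), the K-axiom yields O(inform_minutes).
Premise 6, O(take_oath -> not inform_minutes), contraposes to O(inform_minutes -> not take_oath); with O(inform_minutes) we get O(not take_oath).
The contrapositive of premise 7 (O(not rotate_keys -> take_oath)) is O(not take_oath -> rotate_keys), and O(not take_oath) is already established, so O(rotate_keys).
Premise 10 is O(not certify_manifest -> not rotate_keys); contrapositively O(rotate_keys -> certify_manifest). Since O(rotate_keys) holds, K gives O(certify_manifest).
Premise 11 is O(not renew_ballot -> not certify_manifest); contrapositively O(certify_manifest -> renew_ballot). Since O(certify_manifest) holds, K gives O(renew_ballot).
Premises 1, 5, 9 do not contribute to this derivation.
So O(renew_ballot) holds, i.e. F(not renew_ballot). The claim follows.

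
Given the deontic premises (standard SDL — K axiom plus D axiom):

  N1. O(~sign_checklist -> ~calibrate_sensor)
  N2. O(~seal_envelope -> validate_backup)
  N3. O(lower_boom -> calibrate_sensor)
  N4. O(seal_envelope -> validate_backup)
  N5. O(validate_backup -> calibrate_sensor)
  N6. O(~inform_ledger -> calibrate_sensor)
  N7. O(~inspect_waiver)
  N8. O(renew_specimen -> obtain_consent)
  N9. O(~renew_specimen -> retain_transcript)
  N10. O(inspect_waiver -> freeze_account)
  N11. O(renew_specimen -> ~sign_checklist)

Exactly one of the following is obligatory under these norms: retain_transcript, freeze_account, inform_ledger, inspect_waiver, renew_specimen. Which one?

Premises 4 and 2 are O(seal_envelope -> validate_backup) and O(~seal_envelope -> validate_backup); every ideal world satisfies seal_envelope or ~seal_envelope, so in either case validate_backup holds — hence O(validate_backup).
With premise 5, O(validate_backup -> calibrate_sensor), the K-axiom yields O(calibrate_sensor).
Premise 1 is O(~sign_checklist -> ~calibrate_sensor); contrapositively O(calibrate_sensor -> sign_checklist). Since O(calibrate_sensor) holds, K gives O(sign_checklist).
The contrapositive of premise 11 (O(renew_specimen -> ~sign_checklist)) is O(sign_checklist -> ~renew_specimen), and O(sign_checklist) is already established, so O(~renew_specimen).
From O(~renew_specimen) and premise 9, O(~renew_specimen -> retain_transcript), we obtain O(retain_transcript).
So O(retain_transcript) holds — retain_transcript is obligatory. None of the other listed options is made obligatory by any chain of premises.

retain_transcript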